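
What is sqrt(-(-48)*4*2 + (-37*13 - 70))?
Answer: I*sqrt(167) ≈ 12.923*I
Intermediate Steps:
sqrt(-(-48)*4*2 + (-37*13 - 70)) = sqrt(-16*(-12)*2 + (-481 - 70)) = sqrt(192*2 - 551) = sqrt(384 - 551) = sqrt(-167) = I*sqrt(167)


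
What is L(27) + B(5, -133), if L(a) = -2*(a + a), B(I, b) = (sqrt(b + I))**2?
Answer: -236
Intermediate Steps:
B(I, b) = I + b (B(I, b) = (sqrt(I + b))**2 = I + b)
L(a) = -4*a
L(27) + B(5, -133) = -4*27 + (5 - 133) = -108 - 128 = -236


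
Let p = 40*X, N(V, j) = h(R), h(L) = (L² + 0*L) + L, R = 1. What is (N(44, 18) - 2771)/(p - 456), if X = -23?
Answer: 2769/1376 ≈ 2.0124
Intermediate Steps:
h(L) = L + L² (h(L) = (L² + 0) + L = L² + L = L + L²)
N(V, j) = 2 (N(V, j) = 1*(1 + 1) = 1*2 = 2)
p = -920 (p = 40*(-23) = -920)
(N(44, 18) - 2771)/(p - 456) = (2 - 2771)/(-920 - 456) = -2769/(-1376) = -2769*(-1/1376) = 2769/1376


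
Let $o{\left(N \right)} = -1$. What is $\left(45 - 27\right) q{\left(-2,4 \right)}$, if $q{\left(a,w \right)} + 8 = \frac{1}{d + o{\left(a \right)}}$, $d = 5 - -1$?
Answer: $- \frac{702}{5} \approx -140.4$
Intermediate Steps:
$d = 6$ ($d = 5 + 1 = 6$)
$q{\left(a,w \right)} = - \frac{39}{5}$ ($q{\left(a,w \right)} = -8 + \frac{1}{6 - 1} = -8 + \frac{1}{5} = - \frac{39}{5}$)
$\left(45 - 27\right) q{\left(-2,4 \right)} = \left(45 - 27\right) \left(- \frac{39}{5}\right) = 18 \left(- \frac{39}{5}\right) = - \frac{702}{5}$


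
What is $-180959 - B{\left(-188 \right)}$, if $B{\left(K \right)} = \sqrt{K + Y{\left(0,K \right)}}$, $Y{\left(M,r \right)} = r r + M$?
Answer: $-180959 - 2 \sqrt{8789} \approx -1.8115 \cdot 10^{5}$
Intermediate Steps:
$Y{\left(M,r \right)} = M + r^{2}$ ($Y{\left(M,r \right)} = r^{2} + M = M + r^{2}$)
$B{\left(K \right)} = \sqrt{K + K^{2}}$ ($B{\left(K \right)} = \sqrt{K + \left(0 + K^{2}\right)} = \sqrt{K + K^{2}}$)
$-180959 - B{\left(-188 \right)} = -180959 - \sqrt{- 188 \left(1 - 188\right)} = -180959 - \sqrt{\left(-188\right) \left(-187\right)} = -180959 - \sqrt{35156} = -180959 - 2 \sqrt{8789}$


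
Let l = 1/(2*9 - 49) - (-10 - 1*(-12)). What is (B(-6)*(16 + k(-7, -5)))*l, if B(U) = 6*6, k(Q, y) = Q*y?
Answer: -115668/31 ≈ -3731.2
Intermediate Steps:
B(U) = 36
l = -63/31 (l = 1/(18 - 49) - (-10 + 12) = 1/(-31) - 1*2 = -1/31 - 2 = -63/31 ≈ -2.0323)
(B(-6)*(16 + k(-7, -5)))*l = (36*(16 - 7*(-5)))*(-63/31) = (36*(16 + 35))*(-63/31) = (36*51)*(-63/31) = 1836*(-63/31) = -115668/31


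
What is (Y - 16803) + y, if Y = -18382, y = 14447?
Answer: -20738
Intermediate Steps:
(Y - 16803) + y = (-18382 - 16803) + 14447 = -35185 + 14447 = -20738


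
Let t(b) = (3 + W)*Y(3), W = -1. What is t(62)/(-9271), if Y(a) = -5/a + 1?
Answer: 4/27813 ≈ 0.00014382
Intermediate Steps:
Y(a) = 1 - 5/a
t(b) = -4/3 (t(b) = (3 - 1)*((-5 + 3)/3) = 2*((⅓)*(-2)) = 2*(-⅔) = -4/3)
t(62)/(-9271) = -4/3/(-9271) = -4/3*(-1/9271) = 4/27813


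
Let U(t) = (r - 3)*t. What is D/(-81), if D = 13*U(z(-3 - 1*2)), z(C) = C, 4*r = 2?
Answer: -325/162 ≈ -2.0062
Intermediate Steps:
r = ½ (r = (¼)*2 = ½ ≈ 0.50000)
U(t) = -5*t/2 (U(t) = (½ - 3)*t = -5*t/2)
D = 325/2 (D = 13*(-5*(-3 - 1*2)/2) = 13*(-5*(-3 - 2)/2) = 13*(-5/2*(-5)) = 13*(25/2) = 325/2 ≈ 162.50)
D/(-81) = (325/2)/(-81) = (325/2)*(-1/81) = -325/162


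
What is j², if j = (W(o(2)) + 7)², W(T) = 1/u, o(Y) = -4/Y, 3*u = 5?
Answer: 2085136/625 ≈ 3336.2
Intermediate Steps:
u = 5/3 (u = (⅓)*5 = 5/3 ≈ 1.6667)
W(T) = ⅗ (W(T) = 1/(5/3) = ⅗)
j = 1444/25 (j = (⅗ + 7)² = (38/5)² = 1444/25 ≈ 57.760)
j² = (1444/25)² = 2085136/625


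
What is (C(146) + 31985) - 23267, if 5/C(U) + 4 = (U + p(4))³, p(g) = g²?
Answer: 37064786237/4251524 ≈ 8718.0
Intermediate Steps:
C(U) = 5/(-4 + (16 + U)³) (C(U) = 5/(-4 + (U + 4²)³) = 5/(-4 + (U + 16)³) = 5/(-4 + (16 + U)³))
(C(146) + 31985) - 23267 = (5/(-4 + (16 + 146)³) + 31985) - 23267 = (5/(-4 + 162³) + 31985) - 23267 = (5/(-4 + 4251528) + 31985) - 23267 = (5/4251524 + 31985) - 23267 = 135984995145/4251524 - 23267 = 37064786237/4251524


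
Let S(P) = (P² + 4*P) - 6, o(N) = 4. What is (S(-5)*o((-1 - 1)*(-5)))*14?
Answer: -56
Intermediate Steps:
S(P) = -6 + P² + 4*P
(S(-5)*o((-1 - 1)*(-5)))*14 = ((-6 + (-5)² + 4*(-5))*4)*14 = ((-6 + 25 - 20)*4)*14 = -1*4*14 = -4*14 = -56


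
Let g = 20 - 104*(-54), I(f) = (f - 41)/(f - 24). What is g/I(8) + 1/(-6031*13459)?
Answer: 7319696746271/2678650557 ≈ 2732.6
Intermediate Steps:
I(f) = (-41 + f)/(-24 + f)
g = 5636 (g = 20 + 5616 = 5636)
g/I(8) + 1/(-6031*13459) = 5636/(((-41 + 8)/(-24 + 8))) + 1/(-6031*13459) = 5636/((-33/(-16))) - 1/6031*1/13459 = 5636/((-1/16*(-33))) - 1/81171229 = 5636/(33/16) - 1/81171229 = 5636*(16/33) - 1/81171229 = 90176/33 - 1/81171229 = 7319696746271/2678650557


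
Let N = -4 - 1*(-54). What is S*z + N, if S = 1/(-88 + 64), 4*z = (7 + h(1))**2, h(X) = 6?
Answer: 4631/96 ≈ 48.240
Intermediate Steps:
z = 169/4 (z = (7 + 6)**2/4 = (1/4)*13**2 = (1/4)*169 = 169/4 ≈ 42.250)
N = 50 (N = -4 + 54 = 50)
S = -1/24 (S = 1/(-24) = -1/24 ≈ -0.041667)
S*z + N = -1/24*169/4 + 50 = -169/96 + 50 = 4631/96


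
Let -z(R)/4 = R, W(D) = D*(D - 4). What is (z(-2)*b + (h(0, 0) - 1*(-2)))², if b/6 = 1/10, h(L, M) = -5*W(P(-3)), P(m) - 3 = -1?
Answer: 17956/25 ≈ 718.24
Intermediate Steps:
P(m) = 2 (P(m) = 3 - 1 = 2)
W(D) = D*(-4 + D)
h(L, M) = 20 (h(L, M) = -10*(-4 + 2) = -10*(-2) = -5*(-4) = 20)
z(R) = -4*R
b = ⅗ (b = 6/10 = 6*(⅒) = ⅗ ≈ 0.60000)
(z(-2)*b + (h(0, 0) - 1*(-2)))² = (-4*(-2)*(⅗) + (20 - 1*(-2)))² = (8*(⅗) + (20 + 2))² = (24/5 + 22)² = (134/5)² = 17956/25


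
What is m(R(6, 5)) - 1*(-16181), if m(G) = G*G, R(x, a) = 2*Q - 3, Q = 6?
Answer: 16262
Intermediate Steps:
R(x, a) = 9 (R(x, a) = 2*6 - 3 = 12 - 3 = 9)
m(G) = G**2
m(R(6, 5)) - 1*(-16181) = 9**2 - 1*(-16181) = 81 + 16181 = 16262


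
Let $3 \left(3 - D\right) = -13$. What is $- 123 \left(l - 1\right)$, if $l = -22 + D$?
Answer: $1927$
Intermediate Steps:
$D = \frac{22}{3}$ ($D = 3 - - \frac{13}{3} = 3 + \frac{13}{3} = \frac{22}{3} \approx 7.3333$)
$l = - \frac{44}{3}$ ($l = -22 + \frac{22}{3} = - \frac{44}{3} \approx -14.667$)
$- 123 \left(l - 1\right) = - 123 \left(- \frac{44}{3} - 1\right) = \left(-123\right) \left(- \frac{47}{3}\right) = 1927$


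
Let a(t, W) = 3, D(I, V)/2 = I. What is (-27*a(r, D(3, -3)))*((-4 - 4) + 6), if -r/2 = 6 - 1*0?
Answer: 162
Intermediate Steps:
D(I, V) = 2*I
r = -12 (r = -2*(6 - 1*0) = -2*(6 + 0) = -2*6 = -12)
(-27*a(r, D(3, -3)))*((-4 - 4) + 6) = (-27*3)*((-4 - 4) + 6) = -81*(-8 + 6) = -81*(-2) = 162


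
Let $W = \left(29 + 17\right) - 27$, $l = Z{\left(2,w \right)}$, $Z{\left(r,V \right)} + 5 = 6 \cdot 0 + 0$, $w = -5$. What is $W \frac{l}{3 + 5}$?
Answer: $- \frac{95}{8} \approx -11.875$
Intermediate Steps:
$Z{\left(r,V \right)} = -5$ ($Z{\left(r,V \right)} = -5 + \left(6 \cdot 0 + 0\right) = -5 + \left(0 + 0\right) = -5 + 0 = -5$)
$l = -5$
$W = 19$ ($W = 46 - 27 = 19$)
$W \frac{l}{3 + 5} = 19 \left(- \frac{5}{3 + 5}\right) = 19 \left(- \frac{5}{8}\right) = - \frac{95}{8}$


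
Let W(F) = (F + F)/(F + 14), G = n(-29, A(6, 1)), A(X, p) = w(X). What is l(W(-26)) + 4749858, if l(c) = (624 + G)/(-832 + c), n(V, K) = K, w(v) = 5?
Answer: 11793895527/2483 ≈ 4.7499e+6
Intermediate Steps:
A(X, p) = 5
G = 5
W(F) = 2*F/(14 + F) (W(F) = (2*F)/(14 + F) = 2*F/(14 + F))
l(c) = 629/(-832 + c) (l(c) = (624 + 5)/(-832 + c) = 629/(-832 + c))
l(W(-26)) + 4749858 = 629/(-832 + 2*(-26)/(14 - 26)) + 4749858 = 629/(-832 + 2*(-26)/(-12)) + 4749858 = 629/(-832 + 2*(-26)*(-1/12)) + 4749858 = 629/(-832 + 13/3) + 4749858 = 629/(-2483/3) + 4749858 = 629*(-3/2483) + 4749858 = -1887/2483 + 4749858 = 11793895527/2483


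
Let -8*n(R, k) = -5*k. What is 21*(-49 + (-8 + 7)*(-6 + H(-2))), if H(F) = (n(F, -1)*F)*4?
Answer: -1008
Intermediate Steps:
n(R, k) = 5*k/8 (n(R, k) = -(-5)*k/8 = 5*k/8)
H(F) = -5*F/2 (H(F) = (((5/8)*(-1))*F)*4 = -5*F/8*4 = -5*F/2)
21*(-49 + (-8 + 7)*(-6 + H(-2))) = 21*(-49 + (-8 + 7)*(-6 - 5/2*(-2))) = 21*(-49 - (-6 + 5)) = 21*(-49 - 1*(-1)) = 21*(-49 + 1) = 21*(-48) = -1008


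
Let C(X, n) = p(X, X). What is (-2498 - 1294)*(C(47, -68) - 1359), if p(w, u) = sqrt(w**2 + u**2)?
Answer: 5153328 - 178224*sqrt(2) ≈ 4.9013e+6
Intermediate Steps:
p(w, u) = sqrt(u**2 + w**2)
C(X, n) = sqrt(2)*sqrt(X**2) (C(X, n) = sqrt(X**2 + X**2) = sqrt(2*X**2) = sqrt(2)*sqrt(X**2))
(-2498 - 1294)*(C(47, -68) - 1359) = (-2498 - 1294)*(sqrt(2)*sqrt(47**2) - 1359) = -3792*(sqrt(2)*sqrt(2209) - 1359) = -3792*(sqrt(2)*47 - 1359) = -3792*(47*sqrt(2) - 1359) = -3792*(-1359 + 47*sqrt(2)) = 5153328 - 178224*sqrt(2)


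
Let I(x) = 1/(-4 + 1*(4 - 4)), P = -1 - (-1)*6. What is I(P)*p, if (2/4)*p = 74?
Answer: -37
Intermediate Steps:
p = 148 (p = 2*74 = 148)
P = 5 (P = -1 - 1*(-6) = -1 + 6 = 5)
I(x) = -¼ (I(x) = 1/(-4 + 1*0) = 1/(-4 + 0) = 1/(-4) = -¼)
I(P)*p = -¼*148 = -37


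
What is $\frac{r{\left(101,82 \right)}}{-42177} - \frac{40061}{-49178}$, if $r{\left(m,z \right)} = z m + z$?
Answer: $\frac{25065255}{40670206} \approx 0.61631$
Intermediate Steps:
$r{\left(m,z \right)} = z + m z$ ($r{\left(m,z \right)} = m z + z = z + m z$)
$\frac{r{\left(101,82 \right)}}{-42177} - \frac{40061}{-49178} = \frac{82 \left(1 + 101\right)}{-42177} - \frac{40061}{-49178} = 82 \cdot 102 \left(- \frac{1}{42177}\right) - - \frac{40061}{49178} = 8364 \left(- \frac{1}{42177}\right) + \frac{40061}{49178} = - \frac{164}{827} + \frac{40061}{49178} = \frac{25065255}{40670206}$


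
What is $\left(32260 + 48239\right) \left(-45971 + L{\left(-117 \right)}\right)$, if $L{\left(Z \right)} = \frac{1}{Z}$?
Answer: $- \frac{144324188464}{39} \approx -3.7006 \cdot 10^{9}$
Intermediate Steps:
$\left(32260 + 48239\right) \left(-45971 + L{\left(-117 \right)}\right) = \left(32260 + 48239\right) \left(-45971 + \frac{1}{-117}\right) = 80499 \left(-45971 - \frac{1}{117}\right) = 80499 \left(- \frac{5378608}{117}\right) = - \frac{144324188464}{39}$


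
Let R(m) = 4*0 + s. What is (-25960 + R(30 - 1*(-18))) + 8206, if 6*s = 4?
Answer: -53260/3 ≈ -17753.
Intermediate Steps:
s = ⅔ (s = (⅙)*4 = ⅔ ≈ 0.66667)
R(m) = ⅔ (R(m) = 4*0 + ⅔ = 0 + ⅔ = ⅔)
(-25960 + R(30 - 1*(-18))) + 8206 = (-25960 + ⅔) + 8206 = -77878/3 + 8206 = -53260/3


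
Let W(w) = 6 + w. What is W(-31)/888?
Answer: -25/888 ≈ -0.028153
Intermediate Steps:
W(-31)/888 = (6 - 31)/888 = -25*1/888 = -25/888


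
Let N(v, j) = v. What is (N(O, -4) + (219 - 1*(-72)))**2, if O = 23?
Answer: 98596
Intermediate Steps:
(N(O, -4) + (219 - 1*(-72)))**2 = (23 + (219 - 1*(-72)))**2 = (23 + (219 + 72))**2 = (23 + 291)**2 = 314**2 = 98596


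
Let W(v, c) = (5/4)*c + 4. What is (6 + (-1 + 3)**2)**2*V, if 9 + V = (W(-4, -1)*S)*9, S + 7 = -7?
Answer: -35550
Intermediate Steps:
S = -14 (S = -7 - 7 = -14)
W(v, c) = 4 + 5*c/4 (W(v, c) = (5*(1/4))*c + 4 = 5*c/4 + 4 = 4 + 5*c/4)
V = -711/2 (V = -9 + ((4 + (5/4)*(-1))*(-14))*9 = -9 + ((4 - 5/4)*(-14))*9 = -9 + ((11/4)*(-14))*9 = -9 - 77/2*9 = -9 - 693/2 = -711/2 ≈ -355.50)
(6 + (-1 + 3)**2)**2*V = (6 + (-1 + 3)**2)**2*(-711/2) = (6 + 2**2)**2*(-711/2) = (6 + 4)**2*(-711/2) = 10**2*(-711/2) = 100*(-711/2) = -35550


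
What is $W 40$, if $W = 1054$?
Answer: $42160$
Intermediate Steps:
$W 40 = 1054 \cdot 40 = 42160$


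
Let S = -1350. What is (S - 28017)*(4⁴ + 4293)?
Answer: -133590483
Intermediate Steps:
(S - 28017)*(4⁴ + 4293) = (-1350 - 28017)*(4⁴ + 4293) = -29367*(256 + 4293) = -29367*4549 = -133590483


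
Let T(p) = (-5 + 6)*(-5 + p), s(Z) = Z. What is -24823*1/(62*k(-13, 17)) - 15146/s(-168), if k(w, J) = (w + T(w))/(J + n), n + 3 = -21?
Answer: -20309/80724 ≈ -0.25159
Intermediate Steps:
T(p) = -5 + p (T(p) = 1*(-5 + p) = -5 + p)
n = -24 (n = -3 - 21 = -24)
k(w, J) = (-5 + 2*w)/(-24 + J) (k(w, J) = (w + (-5 + w))/(J - 24) = (-5 + 2*w)/(-24 + J))
-24823*1/(62*k(-13, 17)) - 15146/s(-168) = -24823*(-24 + 17)/(62*(-5 + 2*(-13))) - 15146/(-168) = -24823*(-7/(62*(-5 - 26))) - 15146*(-1/168) = -24823/(62*(-1/7*(-31))) + 7573/84 = -24823/(62*(31/7)) + 7573/84 = -24823/1922/7 + 7573/84 = -24823*7/1922 + 7573/84 = -173761/1922 + 7573/84 = -20309/80724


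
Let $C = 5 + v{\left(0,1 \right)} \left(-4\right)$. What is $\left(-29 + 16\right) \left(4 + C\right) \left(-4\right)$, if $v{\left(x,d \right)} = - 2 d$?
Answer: $884$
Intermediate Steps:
$C = 13$ ($C = 5 + \left(-2\right) 1 \left(-4\right) = 5 - -8 = 5 + 8 = 13$)
$\left(-29 + 16\right) \left(4 + C\right) \left(-4\right) = \left(-29 + 16\right) \left(4 + 13\right) \left(-4\right) = - 13 \cdot 17 \left(-4\right) = \left(-13\right) \left(-68\right) = 884$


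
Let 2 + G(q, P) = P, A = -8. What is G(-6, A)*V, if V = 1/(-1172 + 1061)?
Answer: 10/111 ≈ 0.090090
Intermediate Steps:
G(q, P) = -2 + P
V = -1/111 (V = 1/(-111) = -1/111 ≈ -0.0090090)
G(-6, A)*V = (-2 - 8)*(-1/111) = -10*(-1/111) = 10/111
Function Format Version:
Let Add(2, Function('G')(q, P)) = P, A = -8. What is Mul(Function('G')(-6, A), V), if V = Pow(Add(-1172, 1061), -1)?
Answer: Rational(10, 111) ≈ 0.090090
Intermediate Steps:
Function('G')(q, P) = Add(-2, P)
V = Rational(-1, 111) (V = Pow(-111, -1) = Rational(-1, 111) ≈ -0.0090090)
Mul(Function('G')(-6, A), V) = Mul(Add(-2, -8), Rational(-1, 111)) = Mul(-10, Rational(-1, 111)) = Rational(10, 111)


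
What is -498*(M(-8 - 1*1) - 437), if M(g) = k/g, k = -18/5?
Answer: 1087134/5 ≈ 2.1743e+5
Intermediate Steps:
k = -18/5 (k = -18*1/5 = -18/5 ≈ -3.6000)
M(g) = -18/(5*g)
-498*(M(-8 - 1*1) - 437) = -498*(-18/(5*(-8 - 1*1)) - 437) = -498*(-18/(5*(-8 - 1)) - 437) = -498*(-18/5/(-9) - 437) = -498*(-18/5*(-1/9) - 437) = -498*(2/5 - 437) = -498*(-2183/5) = 1087134/5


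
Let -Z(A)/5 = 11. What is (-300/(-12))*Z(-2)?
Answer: -1375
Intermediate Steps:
Z(A) = -55 (Z(A) = -5*11 = -55)
(-300/(-12))*Z(-2) = -300/(-12)*(-55) = -300*(-1)/12*(-55) = -20*(-5/4)*(-55) = 25*(-55) = -1375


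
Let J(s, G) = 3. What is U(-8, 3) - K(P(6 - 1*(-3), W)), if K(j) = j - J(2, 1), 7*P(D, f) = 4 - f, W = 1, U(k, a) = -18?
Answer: -108/7 ≈ -15.429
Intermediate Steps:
P(D, f) = 4/7 - f/7 (P(D, f) = (4 - f)/7 = 4/7 - f/7)
K(j) = -3 + j (K(j) = j - 1*3 = j - 3 = -3 + j)
U(-8, 3) - K(P(6 - 1*(-3), W)) = -18 - (-3 + (4/7 - 1/7*1)) = -18 - (-3 + (4/7 - 1/7)) = -18 - (-3 + 3/7) = -18 - 1*(-18/7) = -18 + 18/7 = -108/7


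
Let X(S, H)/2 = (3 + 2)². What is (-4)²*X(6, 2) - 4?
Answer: 796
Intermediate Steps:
X(S, H) = 50 (X(S, H) = 2*(3 + 2)² = 2*5² = 2*25 = 50)
(-4)²*X(6, 2) - 4 = (-4)²*50 - 4 = 16*50 - 4 = 800 - 4 = 796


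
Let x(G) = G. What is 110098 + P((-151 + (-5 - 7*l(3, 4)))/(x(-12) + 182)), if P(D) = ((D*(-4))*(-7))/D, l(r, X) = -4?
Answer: 110126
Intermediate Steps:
P(D) = 28 (P(D) = (-4*D*(-7))/D = (28*D)/D = 28)
110098 + P((-151 + (-5 - 7*l(3, 4)))/(x(-12) + 182)) = 110098 + 28 = 110126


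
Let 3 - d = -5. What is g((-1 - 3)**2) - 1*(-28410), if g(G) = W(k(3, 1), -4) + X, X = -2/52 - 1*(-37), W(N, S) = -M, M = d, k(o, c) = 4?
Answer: 739413/26 ≈ 28439.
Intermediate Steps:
d = 8 (d = 3 - 1*(-5) = 3 + 5 = 8)
M = 8
W(N, S) = -8 (W(N, S) = -1*8 = -8)
X = 961/26 (X = -2*1/52 + 37 = -1/26 + 37 = 961/26 ≈ 36.962)
g(G) = 753/26 (g(G) = -8 + 961/26 = 753/26)
g((-1 - 3)**2) - 1*(-28410) = 753/26 - 1*(-28410) = 753/26 + 28410 = 739413/26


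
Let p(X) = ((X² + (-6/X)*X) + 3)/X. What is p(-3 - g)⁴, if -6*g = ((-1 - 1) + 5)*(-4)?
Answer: 234256/625 ≈ 374.81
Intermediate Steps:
g = 2 (g = -((-1 - 1) + 5)*(-4)/6 = -(-2 + 5)*(-4)/6 = -(-4)/2 = -⅙*(-12) = 2)
p(X) = (-3 + X²)/X (p(X) = ((X² - 6) + 3)/X = ((-6 + X²) + 3)/X = (-3 + X²)/X)
p(-3 - g)⁴ = ((-3 - 1*2) - 3/(-3 - 1*2))⁴ = ((-3 - 2) - 3/(-3 - 2))⁴ = (-5 - 3/(-5))⁴ = (-5 - 3*(-⅕))⁴ = (-5 + ⅗)⁴ = (-22/5)⁴ = 234256/625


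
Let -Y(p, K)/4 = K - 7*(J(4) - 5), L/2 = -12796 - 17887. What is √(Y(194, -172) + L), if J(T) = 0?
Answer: I*√60818 ≈ 246.61*I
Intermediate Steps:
L = -61366 (L = 2*(-12796 - 17887) = 2*(-30683) = -61366)
Y(p, K) = -140 - 4*K (Y(p, K) = -4*(K - 7*(0 - 5)) = -4*(K - 7*(-5)) = -4*(K + 35) = -4*(35 + K) = -140 - 4*K)
√(Y(194, -172) + L) = √((-140 - 4*(-172)) - 61366) = √((-140 + 688) - 61366) = √(548 - 61366) = √(-60818) = I*√60818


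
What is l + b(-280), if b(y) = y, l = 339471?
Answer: 339191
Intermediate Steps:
l + b(-280) = 339471 - 280 = 339191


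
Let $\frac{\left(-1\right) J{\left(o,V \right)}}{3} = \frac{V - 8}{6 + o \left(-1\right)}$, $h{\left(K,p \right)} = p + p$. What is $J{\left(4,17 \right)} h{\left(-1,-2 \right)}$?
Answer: $54$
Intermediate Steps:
$h{\left(K,p \right)} = 2 p$
$J{\left(o,V \right)} = - \frac{3 \left(-8 + V\right)}{6 - o}$ ($J{\left(o,V \right)} = - 3 \frac{V - 8}{6 + o \left(-1\right)} = - 3 \frac{-8 + V}{6 - o} = - \frac{3 \left(-8 + V\right)}{6 - o}$)
$J{\left(4,17 \right)} h{\left(-1,-2 \right)} = \frac{3 \left(-8 + 17\right)}{-6 + 4} \cdot 2 \left(-2\right) = 3 \frac{1}{-2} \cdot 9 \left(-4\right) = 3 \left(- \frac{1}{2}\right) 9 \left(-4\right) = \left(- \frac{27}{2}\right) \left(-4\right) = 54$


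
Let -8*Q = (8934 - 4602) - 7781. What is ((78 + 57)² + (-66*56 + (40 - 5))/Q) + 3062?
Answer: 73389575/3449 ≈ 21279.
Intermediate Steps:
Q = 3449/8 (Q = -((8934 - 4602) - 7781)/8 = -(4332 - 7781)/8 = -⅛*(-3449) = 3449/8 ≈ 431.13)
((78 + 57)² + (-66*56 + (40 - 5))/Q) + 3062 = ((78 + 57)² + (-66*56 + (40 - 5))/(3449/8)) + 3062 = (135² + (-3696 + 35)*(8/3449)) + 3062 = (18225 - 3661*8/3449) + 3062 = (18225 - 29288/3449) + 3062 = 62828737/3449 + 3062 = 73389575/3449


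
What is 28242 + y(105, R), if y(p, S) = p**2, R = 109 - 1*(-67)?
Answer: 39267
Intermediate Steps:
R = 176 (R = 109 + 67 = 176)
28242 + y(105, R) = 28242 + 105**2 = 28242 + 11025 = 39267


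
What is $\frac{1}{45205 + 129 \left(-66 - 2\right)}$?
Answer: $\frac{1}{36433} \approx 2.7448 \cdot 10^{-5}$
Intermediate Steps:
$\frac{1}{45205 + 129 \left(-66 - 2\right)} = \frac{1}{45205 + 129 \left(-68\right)} = \frac{1}{45205 - 8772} = \frac{1}{36433}$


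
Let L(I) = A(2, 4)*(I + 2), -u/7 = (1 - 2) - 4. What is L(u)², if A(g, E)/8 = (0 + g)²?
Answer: 1401856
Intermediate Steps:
A(g, E) = 8*g² (A(g, E) = 8*(0 + g)² = 8*g²)
u = 35 (u = -7*((1 - 2) - 4) = -7*(-1 - 4) = -7*(-5) = 35)
L(I) = 64 + 32*I (L(I) = (8*2²)*(I + 2) = (8*4)*(2 + I) = 32*(2 + I) = 64 + 32*I)
L(u)² = (64 + 32*35)² = (64 + 1120)² = 1184² = 1401856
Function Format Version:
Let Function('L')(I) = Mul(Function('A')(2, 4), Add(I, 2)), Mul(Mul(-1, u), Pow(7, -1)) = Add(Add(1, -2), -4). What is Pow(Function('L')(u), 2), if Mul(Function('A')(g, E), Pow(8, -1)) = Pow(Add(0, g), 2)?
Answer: 1401856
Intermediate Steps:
Function('A')(g, E) = Mul(8, Pow(g, 2)) (Function('A')(g, E) = Mul(8, Pow(Add(0, g), 2)) = Mul(8, Pow(g, 2)))
u = 35 (u = Mul(-7, Add(Add(1, -2), -4)) = Mul(-7, Add(-1, -4)) = Mul(-7, -5) = 35)
Function('L')(I) = Add(64, Mul(32, I)) (Function('L')(I) = Mul(Mul(8, Pow(2, 2)), Add(I, 2)) = Mul(Mul(8, 4), Add(2, I)) = Mul(32, Add(2, I)) = Add(64, Mul(32, I)))
Pow(Function('L')(u), 2) = Pow(Add(64, Mul(32, 35)), 2) = Pow(Add(64, 1120), 2) = Pow(1184, 2) = 1401856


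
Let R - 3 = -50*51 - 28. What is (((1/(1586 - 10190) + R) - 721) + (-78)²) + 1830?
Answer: 39733271/8604 ≈ 4618.0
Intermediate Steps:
R = -2575 (R = 3 + (-50*51 - 28) = 3 + (-2550 - 28) = 3 - 2578 = -2575)
(((1/(1586 - 10190) + R) - 721) + (-78)²) + 1830 = (((1/(1586 - 10190) - 2575) - 721) + (-78)²) + 1830 = (((1/(-8604) - 2575) - 721) + 6084) + 1830 = (((-1/8604 - 2575) - 721) + 6084) + 1830 = ((-22155301/8604 - 721) + 6084) + 1830 = (-28358785/8604 + 6084) + 1830 = 23987951/8604 + 1830 = 39733271/8604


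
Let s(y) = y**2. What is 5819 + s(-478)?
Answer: 234303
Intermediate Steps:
5819 + s(-478) = 5819 + (-478)**2 = 5819 + 228484 = 234303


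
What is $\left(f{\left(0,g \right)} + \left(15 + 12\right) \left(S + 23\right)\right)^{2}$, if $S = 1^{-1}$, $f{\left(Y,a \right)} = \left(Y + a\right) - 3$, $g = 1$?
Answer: $417316$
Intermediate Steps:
$f{\left(Y,a \right)} = -3 + Y + a$
$S = 1$
$\left(f{\left(0,g \right)} + \left(15 + 12\right) \left(S + 23\right)\right)^{2} = \left(\left(-3 + 0 + 1\right) + \left(15 + 12\right) \left(1 + 23\right)\right)^{2} = \left(-2 + 27 \cdot 24\right)^{2} = \left(-2 + 648\right)^{2} = 646^{2} = 417316$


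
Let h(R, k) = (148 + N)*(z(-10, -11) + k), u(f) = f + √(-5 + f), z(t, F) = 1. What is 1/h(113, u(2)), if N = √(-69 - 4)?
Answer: 1/(444 - √219 + 3*I*√73 + 148*I*√3) ≈ 0.0016275 - 0.0010692*I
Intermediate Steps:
N = I*√73 (N = √(-73) = I*√73 ≈ 8.544*I)
h(R, k) = (1 + k)*(148 + I*√73) (h(R, k) = (148 + I*√73)*(1 + k) = (1 + k)*(148 + I*√73))
1/h(113, u(2)) = 1/(148 + 148*(2 + √(-5 + 2)) + I*√73 + I*(2 + √(-5 + 2))*√73) = 1/(148 + 148*(2 + √(-3)) + I*√73 + I*(2 + √(-3))*√73) = 1/(148 + 148*(2 + I*√3) + I*√73 + I*(2 + I*√3)*√73) = 1/(148 + (296 + 148*I*√3) + I*√73 + I*√73*(2 + I*√3)) = 1/(444 + I*√73 + 148*I*√3 + I*√73*(2 + I*√3))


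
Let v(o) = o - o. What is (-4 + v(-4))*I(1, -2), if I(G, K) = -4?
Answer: 16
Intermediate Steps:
v(o) = 0
(-4 + v(-4))*I(1, -2) = (-4 + 0)*(-4) = -4*(-4) = 16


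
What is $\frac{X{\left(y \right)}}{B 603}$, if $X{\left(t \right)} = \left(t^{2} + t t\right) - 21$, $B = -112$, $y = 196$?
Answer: $- \frac{10973}{9648} \approx -1.1373$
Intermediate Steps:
$X{\left(t \right)} = -21 + 2 t^{2}$ ($X{\left(t \right)} = \left(t^{2} + t^{2}\right) - 21 = 2 t^{2} - 21 = -21 + 2 t^{2}$)
$\frac{X{\left(y \right)}}{B 603} = \frac{-21 + 2 \cdot 196^{2}}{\left(-112\right) 603} = \frac{-21 + 2 \cdot 38416}{-67536} = \left(-21 + 76832\right) \left(- \frac{1}{67536}\right) = 76811 \left(- \frac{1}{67536}\right) = - \frac{10973}{9648}$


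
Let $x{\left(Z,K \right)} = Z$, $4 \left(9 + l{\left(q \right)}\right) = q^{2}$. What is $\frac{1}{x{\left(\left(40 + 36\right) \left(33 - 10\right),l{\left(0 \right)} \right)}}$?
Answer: $\frac{1}{1748} \approx 0.00057208$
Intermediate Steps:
$l{\left(q \right)} = -9 + \frac{q^{2}}{4}$
$\frac{1}{x{\left(\left(40 + 36\right) \left(33 - 10\right),l{\left(0 \right)} \right)}} = \frac{1}{\left(40 + 36\right) \left(33 - 10\right)} = \frac{1}{76 \cdot 23} = \frac{1}{1748}$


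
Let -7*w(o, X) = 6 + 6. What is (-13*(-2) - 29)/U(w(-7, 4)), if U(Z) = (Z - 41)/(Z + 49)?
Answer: 993/299 ≈ 3.3211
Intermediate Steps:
w(o, X) = -12/7 (w(o, X) = -(6 + 6)/7 = -1/7*12 = -12/7)
U(Z) = (-41 + Z)/(49 + Z)
(-13*(-2) - 29)/U(w(-7, 4)) = (-13*(-2) - 29)/(((-41 - 12/7)/(49 - 12/7))) = (26 - 29)/((-299/7/(331/7))) = -3/((7/331)*(-299/7)) = -3/(-299/331) = -3*(-331/299) = 993/299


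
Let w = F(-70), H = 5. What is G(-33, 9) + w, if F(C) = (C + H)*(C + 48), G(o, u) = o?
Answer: 1397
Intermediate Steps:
F(C) = (5 + C)*(48 + C) (F(C) = (C + 5)*(C + 48) = (5 + C)*(48 + C))
w = 1430 (w = 240 + (-70)**2 + 53*(-70) = 240 + 4900 - 3710 = 1430)
G(-33, 9) + w = -33 + 1430 = 1397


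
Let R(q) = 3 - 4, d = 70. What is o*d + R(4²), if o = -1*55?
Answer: -3851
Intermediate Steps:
R(q) = -1
o = -55
o*d + R(4²) = -55*70 - 1 = -3850 - 1 = -3851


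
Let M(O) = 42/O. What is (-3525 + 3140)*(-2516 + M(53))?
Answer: 51322810/53 ≈ 9.6836e+5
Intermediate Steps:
(-3525 + 3140)*(-2516 + M(53)) = (-3525 + 3140)*(-2516 + 42/53) = -385*(-2516 + 42*(1/53)) = -385*(-2516 + 42/53) = -385*(-133306/53) = 51322810/53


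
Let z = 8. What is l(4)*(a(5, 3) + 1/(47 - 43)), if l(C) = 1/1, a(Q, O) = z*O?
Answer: 97/4 ≈ 24.250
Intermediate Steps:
a(Q, O) = 8*O
l(C) = 1 (l(C) = 1*1 = 1)
l(4)*(a(5, 3) + 1/(47 - 43)) = 1*(8*3 + 1/(47 - 43)) = 1*(24 + 1/4) = 1*(24 + ¼) = 1*(97/4) = 97/4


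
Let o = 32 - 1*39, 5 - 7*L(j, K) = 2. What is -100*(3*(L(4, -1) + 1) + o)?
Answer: 1900/7 ≈ 271.43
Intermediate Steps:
L(j, K) = 3/7 (L(j, K) = 5/7 - 1/7*2 = 5/7 - 2/7 = 3/7)
o = -7 (o = 32 - 39 = -7)
-100*(3*(L(4, -1) + 1) + o) = -100*(3*(3/7 + 1) - 7) = -100*(3*(10/7) - 7) = -100*(30/7 - 7) = -100*(-19/7) = 1900/7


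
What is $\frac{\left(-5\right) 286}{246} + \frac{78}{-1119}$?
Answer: $- \frac{269893}{45879} \approx -5.8827$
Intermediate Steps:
$\frac{\left(-5\right) 286}{246} + \frac{78}{-1119} = \left(-1430\right) \frac{1}{246} + 78 \left(- \frac{1}{1119}\right) = - \frac{715}{123} - \frac{26}{373} = - \frac{269893}{45879}$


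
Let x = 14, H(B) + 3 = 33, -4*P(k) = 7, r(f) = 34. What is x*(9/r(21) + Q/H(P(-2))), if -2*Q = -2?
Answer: 1064/255 ≈ 4.1725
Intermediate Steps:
Q = 1 (Q = -½*(-2) = 1)
P(k) = -7/4 (P(k) = -¼*7 = -7/4)
H(B) = 30 (H(B) = -3 + 33 = 30)
x*(9/r(21) + Q/H(P(-2))) = 14*(9/34 + 1/30) = 14*(76/255) = 1064/255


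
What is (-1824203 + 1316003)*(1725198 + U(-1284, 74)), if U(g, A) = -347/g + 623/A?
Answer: -3471053406124150/3959 ≈ -8.7675e+11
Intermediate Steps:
(-1824203 + 1316003)*(1725198 + U(-1284, 74)) = (-1824203 + 1316003)*(1725198 + (-347/(-1284) + 623/74)) = -508200*(1725198 + (-347*(-1/1284) + 623*(1/74))) = -508200*(1725198 + (347/1284 + 623/74)) = -508200*(1725198 + 412805/47508) = -508200*81961119389/47508 = -3471053406124150/3959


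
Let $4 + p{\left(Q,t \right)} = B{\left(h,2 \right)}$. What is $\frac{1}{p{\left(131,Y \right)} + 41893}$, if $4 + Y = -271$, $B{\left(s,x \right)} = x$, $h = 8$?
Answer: $\frac{1}{41891} \approx 2.3871 \cdot 10^{-5}$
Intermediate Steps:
$Y = -275$ ($Y = -4 - 271 = -275$)
$p{\left(Q,t \right)} = -2$ ($p{\left(Q,t \right)} = -4 + 2 = -2$)
$\frac{1}{p{\left(131,Y \right)} + 41893} = \frac{1}{-2 + 41893} = \frac{1}{41891}$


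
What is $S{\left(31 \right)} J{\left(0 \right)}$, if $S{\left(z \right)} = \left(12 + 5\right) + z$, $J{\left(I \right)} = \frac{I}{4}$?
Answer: $0$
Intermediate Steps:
$J{\left(I \right)} = \frac{I}{4}$ ($J{\left(I \right)} = I \frac{1}{4} = \frac{I}{4}$)
$S{\left(z \right)} = 17 + z$
$S{\left(31 \right)} J{\left(0 \right)} = \left(17 + 31\right) \frac{1}{4} \cdot 0 = 48 \cdot 0 = 0$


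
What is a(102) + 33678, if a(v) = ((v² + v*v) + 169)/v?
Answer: 3456133/102 ≈ 33884.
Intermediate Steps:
a(v) = (169 + 2*v²)/v (a(v) = ((v² + v²) + 169)/v = (2*v² + 169)/v = (169 + 2*v²)/v)
a(102) + 33678 = (2*102 + 169/102) + 33678 = (204 + 169*(1/102)) + 33678 = (204 + 169/102) + 33678 = 20977/102 + 33678 = 3456133/102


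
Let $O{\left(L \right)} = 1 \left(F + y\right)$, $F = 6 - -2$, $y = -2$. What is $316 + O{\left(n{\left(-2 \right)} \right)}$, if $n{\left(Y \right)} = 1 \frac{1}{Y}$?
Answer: $322$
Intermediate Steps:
$F = 8$ ($F = 6 + 2 = 8$)
$n{\left(Y \right)} = \frac{1}{Y}$
$O{\left(L \right)} = 6$ ($O{\left(L \right)} = 1 \left(8 - 2\right) = 1 \cdot 6 = 6$)
$316 + O{\left(n{\left(-2 \right)} \right)} = 316 + 6 = 322$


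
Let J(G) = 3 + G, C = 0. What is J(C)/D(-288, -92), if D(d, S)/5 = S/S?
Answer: 3/5 ≈ 0.60000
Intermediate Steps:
D(d, S) = 5 (D(d, S) = 5*(S/S) = 5*1 = 5)
J(C)/D(-288, -92) = (3 + 0)/5 = 3*(1/5) = 3/5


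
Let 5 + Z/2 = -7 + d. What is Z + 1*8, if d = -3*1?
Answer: -22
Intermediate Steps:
d = -3
Z = -30 (Z = -10 + 2*(-7 - 3) = -10 + 2*(-10) = -10 - 20 = -30)
Z + 1*8 = -30 + 1*8 = -30 + 8 = -22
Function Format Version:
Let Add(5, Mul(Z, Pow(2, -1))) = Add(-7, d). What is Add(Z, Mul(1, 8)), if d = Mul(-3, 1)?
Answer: -22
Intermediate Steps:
d = -3
Z = -30 (Z = Add(-10, Mul(2, Add(-7, -3))) = Add(-10, Mul(2, -10)) = Add(-10, -20) = -30)
Add(Z, Mul(1, 8)) = Add(-30, Mul(1, 8)) = Add(-30, 8) = -22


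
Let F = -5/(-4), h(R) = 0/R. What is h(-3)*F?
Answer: 0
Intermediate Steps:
h(R) = 0
F = 5/4 (F = -5*(-¼) = 5/4 ≈ 1.2500)
h(-3)*F = 0*(5/4) = 0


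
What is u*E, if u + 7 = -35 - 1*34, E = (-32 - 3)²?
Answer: -93100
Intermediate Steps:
E = 1225 (E = (-35)² = 1225)
u = -76 (u = -7 + (-35 - 1*34) = -7 + (-35 - 34) = -7 - 69 = -76)
u*E = -76*1225 = -93100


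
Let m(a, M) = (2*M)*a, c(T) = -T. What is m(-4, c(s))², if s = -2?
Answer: 256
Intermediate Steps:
m(a, M) = 2*M*a
m(-4, c(s))² = (2*(-1*(-2))*(-4))² = (2*2*(-4))² = (-16)² = 256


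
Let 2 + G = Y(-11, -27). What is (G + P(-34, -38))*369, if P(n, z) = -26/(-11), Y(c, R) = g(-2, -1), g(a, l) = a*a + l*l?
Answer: 21771/11 ≈ 1979.2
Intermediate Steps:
g(a, l) = a² + l²
Y(c, R) = 5 (Y(c, R) = (-2)² + (-1)² = 4 + 1 = 5)
P(n, z) = 26/11 (P(n, z) = -26*(-1/11) = 26/11)
G = 3 (G = -2 + 5 = 3)
(G + P(-34, -38))*369 = (3 + 26/11)*369 = (59/11)*369 = 21771/11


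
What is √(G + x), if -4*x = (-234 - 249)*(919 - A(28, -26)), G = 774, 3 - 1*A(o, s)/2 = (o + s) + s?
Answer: √420891/2 ≈ 324.38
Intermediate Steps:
A(o, s) = 6 - 4*s - 2*o (A(o, s) = 6 - 2*((o + s) + s) = 6 - 2*(o + 2*s) = 6 + (-4*s - 2*o) = 6 - 4*s - 2*o)
x = 417795/4 (x = -(-234 - 249)*(919 - (6 - 4*(-26) - 2*28))/4 = -(-483)*(919 - (6 + 104 - 56))/4 = -(-483)*(919 - 1*54)/4 = -(-483)*(919 - 54)/4 = -(-483)*865/4 = -¼*(-417795) = 417795/4 ≈ 1.0445e+5)
√(G + x) = √(774 + 417795/4) = √(420891/4) = √420891/2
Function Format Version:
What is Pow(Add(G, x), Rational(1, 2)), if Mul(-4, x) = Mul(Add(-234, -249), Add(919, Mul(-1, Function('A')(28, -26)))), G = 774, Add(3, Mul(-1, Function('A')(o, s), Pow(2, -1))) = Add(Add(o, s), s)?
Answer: Mul(Rational(1, 2), Pow(420891, Rational(1, 2))) ≈ 324.38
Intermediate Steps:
Function('A')(o, s) = Add(6, Mul(-4, s), Mul(-2, o)) (Function('A')(o, s) = Add(6, Mul(-2, Add(Add(o, s), s))) = Add(6, Mul(-2, Add(o, Mul(2, s)))) = Add(6, Add(Mul(-4, s), Mul(-2, o))) = Add(6, Mul(-4, s), Mul(-2, o)))
x = Rational(417795, 4) (x = Mul(Rational(-1, 4), Mul(Add(-234, -249), Add(919, Mul(-1, Add(6, Mul(-4, -26), Mul(-2, 28)))))) = Mul(Rational(-1, 4), Mul(-483, Add(919, Mul(-1, Add(6, 104, -56))))) = Mul(Rational(-1, 4), Mul(-483, Add(919, Mul(-1, 54)))) = Mul(Rational(-1, 4), Mul(-483, Add(919, -54))) = Mul(Rational(-1, 4), Mul(-483, 865)) = Mul(Rational(-1, 4), -417795) = Rational(417795, 4) ≈ 1.0445e+5)
Pow(Add(G, x), Rational(1, 2)) = Pow(Add(774, Rational(417795, 4)), Rational(1, 2)) = Pow(Rational(420891, 4), Rational(1, 2)) = Mul(Rational(1, 2), Pow(420891, Rational(1, 2)))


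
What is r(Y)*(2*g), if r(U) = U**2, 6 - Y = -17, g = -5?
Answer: -5290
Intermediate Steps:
Y = 23 (Y = 6 - 1*(-17) = 6 + 17 = 23)
r(Y)*(2*g) = 23**2*(2*(-5)) = 529*(-10) = -5290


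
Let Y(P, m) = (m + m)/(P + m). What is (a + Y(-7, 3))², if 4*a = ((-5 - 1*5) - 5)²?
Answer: 47961/16 ≈ 2997.6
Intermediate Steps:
Y(P, m) = 2*m/(P + m) (Y(P, m) = (2*m)/(P + m) = 2*m/(P + m))
a = 225/4 (a = ((-5 - 1*5) - 5)²/4 = ((-5 - 5) - 5)²/4 = (-10 - 5)²/4 = (¼)*(-15)² = (¼)*225 = 225/4 ≈ 56.250)
(a + Y(-7, 3))² = (225/4 + 2*3/(-7 + 3))² = (225/4 + 2*3/(-4))² = (225/4 + 2*3*(-¼))² = (225/4 - 3/2)² = (219/4)² = 47961/16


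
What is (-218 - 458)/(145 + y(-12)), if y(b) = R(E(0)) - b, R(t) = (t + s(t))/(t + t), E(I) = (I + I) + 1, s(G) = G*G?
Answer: -338/79 ≈ -4.2785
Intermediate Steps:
s(G) = G²
E(I) = 1 + 2*I (E(I) = 2*I + 1 = 1 + 2*I)
R(t) = (t + t²)/(2*t) (R(t) = (t + t²)/(t + t) = (t + t²)/((2*t)) = (t + t²)*(1/(2*t)) = (t + t²)/(2*t))
y(b) = 1 - b (y(b) = (½ + (1 + 2*0)/2) - b = (½ + (1 + 0)/2) - b = (½ + (½)*1) - b = (½ + ½) - b = 1 - b)
(-218 - 458)/(145 + y(-12)) = (-218 - 458)/(145 + (1 - 1*(-12))) = -676/(145 + (1 + 12)) = -676/(145 + 13) = -676/158 = -676*1/158 = -338/79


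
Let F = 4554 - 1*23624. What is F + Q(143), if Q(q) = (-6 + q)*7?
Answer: -18111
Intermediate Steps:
Q(q) = -42 + 7*q
F = -19070 (F = 4554 - 23624 = -19070)
F + Q(143) = -19070 + (-42 + 7*143) = -19070 + (-42 + 1001) = -19070 + 959 = -18111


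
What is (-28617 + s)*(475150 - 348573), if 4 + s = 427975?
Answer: 50549031258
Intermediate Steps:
s = 427971 (s = -4 + 427975 = 427971)
(-28617 + s)*(475150 - 348573) = (-28617 + 427971)*(475150 - 348573) = 399354*126577 = 50549031258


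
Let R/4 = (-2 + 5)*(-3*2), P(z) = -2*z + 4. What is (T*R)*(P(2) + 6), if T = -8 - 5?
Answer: 5616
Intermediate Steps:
P(z) = 4 - 2*z
T = -13
R = -72 (R = 4*((-2 + 5)*(-3*2)) = 4*(3*(-6)) = 4*(-18) = -72)
(T*R)*(P(2) + 6) = (-13*(-72))*((4 - 2*2) + 6) = 936*((4 - 4) + 6) = 936*(0 + 6) = 936*6 = 5616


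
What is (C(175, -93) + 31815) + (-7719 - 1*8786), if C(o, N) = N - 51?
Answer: 15166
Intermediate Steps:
C(o, N) = -51 + N
(C(175, -93) + 31815) + (-7719 - 1*8786) = ((-51 - 93) + 31815) + (-7719 - 1*8786) = (-144 + 31815) + (-7719 - 8786) = 31671 - 16505 = 15166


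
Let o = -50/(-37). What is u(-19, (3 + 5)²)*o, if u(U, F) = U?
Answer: -950/37 ≈ -25.676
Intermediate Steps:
o = 50/37 (o = -50*(-1/37) = 50/37 ≈ 1.3514)
u(-19, (3 + 5)²)*o = -19*50/37 = -950/37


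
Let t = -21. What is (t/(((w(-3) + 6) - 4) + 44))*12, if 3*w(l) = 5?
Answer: -756/143 ≈ -5.2867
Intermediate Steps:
w(l) = 5/3 (w(l) = (1/3)*5 = 5/3)
(t/(((w(-3) + 6) - 4) + 44))*12 = -21/(((5/3 + 6) - 4) + 44)*12 = -21/((23/3 - 4) + 44)*12 = -21/(11/3 + 44)*12 = -21/143/3*12 = -21*3/143*12 = -63/143*12 = -756/143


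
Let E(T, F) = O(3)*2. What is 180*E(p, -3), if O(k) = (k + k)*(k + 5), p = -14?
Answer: 17280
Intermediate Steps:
O(k) = 2*k*(5 + k) (O(k) = (2*k)*(5 + k) = 2*k*(5 + k))
E(T, F) = 96 (E(T, F) = (2*3*(5 + 3))*2 = (2*3*8)*2 = 48*2 = 96)
180*E(p, -3) = 180*96 = 17280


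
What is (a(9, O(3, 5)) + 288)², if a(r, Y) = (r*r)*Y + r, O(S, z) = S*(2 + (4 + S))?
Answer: 6170256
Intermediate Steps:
O(S, z) = S*(6 + S)
a(r, Y) = r + Y*r² (a(r, Y) = r²*Y + r = Y*r² + r = r + Y*r²)
(a(9, O(3, 5)) + 288)² = (9*(1 + (3*(6 + 3))*9) + 288)² = (9*(1 + (3*9)*9) + 288)² = (9*(1 + 27*9) + 288)² = (9*(1 + 243) + 288)² = (9*244 + 288)² = (2196 + 288)² = 2484² = 6170256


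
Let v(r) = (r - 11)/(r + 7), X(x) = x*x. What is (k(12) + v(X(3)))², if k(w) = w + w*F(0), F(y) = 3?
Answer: 146689/64 ≈ 2292.0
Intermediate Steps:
X(x) = x²
v(r) = (-11 + r)/(7 + r)
k(w) = 4*w (k(w) = w + w*3 = w + 3*w = 4*w)
(k(12) + v(X(3)))² = (4*12 + (-11 + 3²)/(7 + 3²))² = (48 + (-11 + 9)/(7 + 9))² = (48 - 2/16)² = (48 + (1/16)*(-2))² = (48 - ⅛)² = (383/8)² = 146689/64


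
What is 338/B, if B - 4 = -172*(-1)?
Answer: 169/88 ≈ 1.9205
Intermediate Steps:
B = 176 (B = 4 - 172*(-1) = 4 - 43*(-4) = 4 + 172 = 176)
338/B = 338/176 = 338*(1/176) = 169/88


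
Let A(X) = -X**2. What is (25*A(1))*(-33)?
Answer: 825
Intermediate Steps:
(25*A(1))*(-33) = (25*(-1*1**2))*(-33) = (25*(-1*1))*(-33) = (25*(-1))*(-33) = -25*(-33) = 825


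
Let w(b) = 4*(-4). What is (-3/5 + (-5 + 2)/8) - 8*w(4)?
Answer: 5081/40 ≈ 127.03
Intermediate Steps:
w(b) = -16
(-3/5 + (-5 + 2)/8) - 8*w(4) = (-3/5 + (-5 + 2)/8) - 8*(-16) = (-3*⅕ - 3*⅛) + 128 = (-⅗ - 3/8) + 128 = -39/40 + 128 = 5081/40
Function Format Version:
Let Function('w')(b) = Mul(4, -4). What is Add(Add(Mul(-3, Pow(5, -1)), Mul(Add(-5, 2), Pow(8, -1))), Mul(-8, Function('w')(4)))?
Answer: Rational(5081, 40) ≈ 127.03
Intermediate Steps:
Function('w')(b) = -16
Add(Add(Mul(-3, Pow(5, -1)), Mul(Add(-5, 2), Pow(8, -1))), Mul(-8, Function('w')(4))) = Add(Add(Mul(-3, Pow(5, -1)), Mul(Add(-5, 2), Pow(8, -1))), Mul(-8, -16)) = Add(Add(Mul(-3, Rational(1, 5)), Mul(-3, Rational(1, 8))), 128) = Add(Add(Rational(-3, 5), Rational(-3, 8)), 128) = Add(Rational(-39, 40), 128) = Rational(5081, 40)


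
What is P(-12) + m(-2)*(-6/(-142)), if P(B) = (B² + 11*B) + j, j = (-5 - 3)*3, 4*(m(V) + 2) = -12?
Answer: -867/71 ≈ -12.211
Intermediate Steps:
m(V) = -5 (m(V) = -2 + (¼)*(-12) = -2 - 3 = -5)
j = -24 (j = -8*3 = -24)
P(B) = -24 + B² + 11*B (P(B) = (B² + 11*B) - 24 = -24 + B² + 11*B)
P(-12) + m(-2)*(-6/(-142)) = (-24 + (-12)² + 11*(-12)) - (-30)/(-142) = (-24 + 144 - 132) - (-30)*(-1)/142 = -12 - 5*3/71 = -12 - 15/71 = -867/71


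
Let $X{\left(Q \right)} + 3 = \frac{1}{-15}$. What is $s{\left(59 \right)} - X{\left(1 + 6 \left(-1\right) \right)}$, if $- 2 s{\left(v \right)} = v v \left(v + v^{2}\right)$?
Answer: $- \frac{92420504}{15} \approx -6.1614 \cdot 10^{6}$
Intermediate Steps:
$s{\left(v \right)} = - \frac{v^{2} \left(v + v^{2}\right)}{2}$ ($s{\left(v \right)} = - \frac{v v \left(v + v^{2}\right)}{2} = - \frac{v^{2} \left(v + v^{2}\right)}{2}$)
$X{\left(Q \right)} = - \frac{46}{15}$ ($X{\left(Q \right)} = -3 + \frac{1}{-15} = -3 - \frac{1}{15} = - \frac{46}{15}$)
$s{\left(59 \right)} - X{\left(1 + 6 \left(-1\right) \right)} = \frac{59^{3} \left(-1 - 59\right)}{2} - - \frac{46}{15} = \frac{1}{2} \cdot 205379 \left(-1 - 59\right) + \frac{46}{15} = \frac{1}{2} \cdot 205379 \left(-60\right) + \frac{46}{15} = -6161370 + \frac{46}{15} = - \frac{92420504}{15}$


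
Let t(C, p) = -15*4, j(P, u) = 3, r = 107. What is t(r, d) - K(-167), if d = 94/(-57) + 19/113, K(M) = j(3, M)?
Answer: -63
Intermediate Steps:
K(M) = 3
d = -9539/6441 (d = 94*(-1/57) + 19*(1/113) = -94/57 + 19/113 = -9539/6441 ≈ -1.4810)
t(C, p) = -60
t(r, d) - K(-167) = -60 - 1*3 = -60 - 3 = -63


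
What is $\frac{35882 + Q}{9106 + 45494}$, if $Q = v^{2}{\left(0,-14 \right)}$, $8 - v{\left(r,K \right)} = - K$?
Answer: $\frac{17959}{27300} \approx 0.65784$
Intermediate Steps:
$v{\left(r,K \right)} = 8 + K$ ($v{\left(r,K \right)} = 8 - - K = 8 + K$)
$Q = 36$ ($Q = \left(8 - 14\right)^{2} = \left(-6\right)^{2} = 36$)
$\frac{35882 + Q}{9106 + 45494} = \frac{35882 + 36}{9106 + 45494} = \frac{35918}{54600} = 35918 \cdot \frac{1}{54600} = \frac{17959}{27300}$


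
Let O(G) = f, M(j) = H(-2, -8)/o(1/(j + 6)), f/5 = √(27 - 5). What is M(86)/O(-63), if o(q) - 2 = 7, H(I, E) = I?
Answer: -√22/495 ≈ -0.0094756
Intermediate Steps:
o(q) = 9 (o(q) = 2 + 7 = 9)
f = 5*√22 (f = 5*√(27 - 5) = 5*√22 ≈ 23.452)
M(j) = -2/9
O(G) = 5*√22
M(86)/O(-63) = -2*√22/110/9 = -√22/495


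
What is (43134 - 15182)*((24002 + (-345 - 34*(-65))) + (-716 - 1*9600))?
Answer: 434681552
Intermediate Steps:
(43134 - 15182)*((24002 + (-345 - 34*(-65))) + (-716 - 1*9600)) = 27952*((24002 + (-345 + 2210)) + (-716 - 9600)) = 27952*((24002 + 1865) - 10316) = 27952*(25867 - 10316) = 27952*15551 = 434681552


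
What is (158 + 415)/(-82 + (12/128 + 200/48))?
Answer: -55008/7463 ≈ -7.3708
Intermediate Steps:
(158 + 415)/(-82 + (12/128 + 200/48)) = 573/(-82 + (12*(1/128) + 200*(1/48))) = 573/(-82 + (3/32 + 25/6)) = 573/(-82 + 409/96) = 573/(-7463/96) = 573*(-96/7463) = -55008/7463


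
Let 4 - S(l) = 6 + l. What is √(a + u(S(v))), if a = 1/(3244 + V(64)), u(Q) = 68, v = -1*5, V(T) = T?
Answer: √186029515/1654 ≈ 8.2462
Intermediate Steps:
v = -5
S(l) = -2 - l (S(l) = 4 - (6 + l) = 4 + (-6 - l) = -2 - l)
a = 1/3308 (a = 1/(3244 + 64) = 1/3308 ≈ 0.00030230)
√(a + u(S(v))) = √(1/3308 + 68) = √(224945/3308) = √186029515/1654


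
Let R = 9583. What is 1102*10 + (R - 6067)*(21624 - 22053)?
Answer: -1497344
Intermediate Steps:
1102*10 + (R - 6067)*(21624 - 22053) = 1102*10 + (9583 - 6067)*(21624 - 22053) = 11020 + 3516*(-429) = 11020 - 1508364 = -1497344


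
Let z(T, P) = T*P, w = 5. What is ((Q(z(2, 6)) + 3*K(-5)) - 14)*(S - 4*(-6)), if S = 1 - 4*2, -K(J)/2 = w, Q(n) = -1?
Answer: -765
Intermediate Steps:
z(T, P) = P*T
K(J) = -10 (K(J) = -2*5 = -10)
S = -7 (S = 1 - 8 = -7)
((Q(z(2, 6)) + 3*K(-5)) - 14)*(S - 4*(-6)) = ((-1 + 3*(-10)) - 14)*(-7 - 4*(-6)) = ((-1 - 30) - 14)*(-7 + 24) = (-31 - 14)*17 = -45*17 = -765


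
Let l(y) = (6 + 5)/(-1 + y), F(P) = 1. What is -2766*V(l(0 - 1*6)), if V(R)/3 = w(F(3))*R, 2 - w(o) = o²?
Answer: 91278/7 ≈ 13040.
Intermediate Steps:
w(o) = 2 - o²
l(y) = 11/(-1 + y)
V(R) = 3*R (V(R) = 3*((2 - 1*1²)*R) = 3*((2 - 1*1)*R) = 3*((2 - 1)*R) = 3*(1*R) = 3*R)
-2766*V(l(0 - 1*6)) = -8298*11/(-1 + (0 - 1*6)) = -8298*11/(-1 + (0 - 6)) = -8298*11/(-1 - 6) = -8298*11/(-7) = -8298*11*(-⅐) = -8298*(-11)/7 = -2766*(-33/7) = 91278/7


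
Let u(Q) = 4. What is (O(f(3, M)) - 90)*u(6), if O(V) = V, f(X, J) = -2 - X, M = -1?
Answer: -380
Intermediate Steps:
(O(f(3, M)) - 90)*u(6) = ((-2 - 1*3) - 90)*4 = ((-2 - 3) - 90)*4 = (-5 - 90)*4 = -95*4 = -380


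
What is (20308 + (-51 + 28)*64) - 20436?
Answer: -1600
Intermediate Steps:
(20308 + (-51 + 28)*64) - 20436 = (20308 - 23*64) - 20436 = (20308 - 1472) - 20436 = 18836 - 20436 = -1600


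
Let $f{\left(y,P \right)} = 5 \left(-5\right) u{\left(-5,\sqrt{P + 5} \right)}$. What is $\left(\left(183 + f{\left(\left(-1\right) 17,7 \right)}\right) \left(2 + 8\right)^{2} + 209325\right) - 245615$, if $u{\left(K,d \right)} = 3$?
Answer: $-25490$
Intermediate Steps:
$f{\left(y,P \right)} = -75$ ($f{\left(y,P \right)} = 5 \left(-5\right) 3 = \left(-25\right) 3 = -75$)
$\left(\left(183 + f{\left(\left(-1\right) 17,7 \right)}\right) \left(2 + 8\right)^{2} + 209325\right) - 245615 = \left(\left(183 - 75\right) \left(2 + 8\right)^{2} + 209325\right) - 245615 = \left(108 \cdot 10^{2} + 209325\right) - 245615 = \left(108 \cdot 100 + 209325\right) - 245615 = \left(10800 + 209325\right) - 245615 = 220125 - 245615 = -25490$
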